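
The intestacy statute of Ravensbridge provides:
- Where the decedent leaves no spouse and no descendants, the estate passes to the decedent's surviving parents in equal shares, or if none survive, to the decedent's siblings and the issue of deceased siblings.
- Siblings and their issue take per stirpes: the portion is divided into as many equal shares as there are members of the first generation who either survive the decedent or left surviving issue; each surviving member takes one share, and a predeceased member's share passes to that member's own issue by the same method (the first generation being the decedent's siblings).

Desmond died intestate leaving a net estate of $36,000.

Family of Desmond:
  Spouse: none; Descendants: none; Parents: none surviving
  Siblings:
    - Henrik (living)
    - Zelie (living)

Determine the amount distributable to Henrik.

The entire $36,000 passes to the siblings and their issue.
That amount ($36,000) is divided into 2 shares of $18,000: Henrik and Zelie each take $18,000.

Henrik receives $18,000.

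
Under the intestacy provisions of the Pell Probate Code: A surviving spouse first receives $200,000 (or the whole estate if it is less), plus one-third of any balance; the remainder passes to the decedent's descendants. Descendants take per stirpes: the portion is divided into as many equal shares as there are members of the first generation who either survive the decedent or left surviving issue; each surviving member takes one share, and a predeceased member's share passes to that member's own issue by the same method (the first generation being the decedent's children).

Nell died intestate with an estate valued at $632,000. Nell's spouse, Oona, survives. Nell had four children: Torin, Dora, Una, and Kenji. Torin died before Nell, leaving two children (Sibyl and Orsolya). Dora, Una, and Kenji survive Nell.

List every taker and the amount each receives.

Oona: $344,000; Sibyl: $36,000; Orsolya: $36,000; Dora: $72,000; Una: $72,000; Kenji: $72,000

Oona first takes $200,000, leaving a balance of $432,000. Oona then takes one-third of the balance ($144,000), for a total of $344,000. The remaining $288,000 passes to the descendants.
The descendants' portion ($288,000) is divided into 4 shares of $72,000: Dora, Una, and Kenji each take $72,000; Torin's $72,000 share passes to Torin's issue.
Torin's share ($72,000) is divided into 2 shares of $36,000: Sibyl and Orsolya each take $36,000.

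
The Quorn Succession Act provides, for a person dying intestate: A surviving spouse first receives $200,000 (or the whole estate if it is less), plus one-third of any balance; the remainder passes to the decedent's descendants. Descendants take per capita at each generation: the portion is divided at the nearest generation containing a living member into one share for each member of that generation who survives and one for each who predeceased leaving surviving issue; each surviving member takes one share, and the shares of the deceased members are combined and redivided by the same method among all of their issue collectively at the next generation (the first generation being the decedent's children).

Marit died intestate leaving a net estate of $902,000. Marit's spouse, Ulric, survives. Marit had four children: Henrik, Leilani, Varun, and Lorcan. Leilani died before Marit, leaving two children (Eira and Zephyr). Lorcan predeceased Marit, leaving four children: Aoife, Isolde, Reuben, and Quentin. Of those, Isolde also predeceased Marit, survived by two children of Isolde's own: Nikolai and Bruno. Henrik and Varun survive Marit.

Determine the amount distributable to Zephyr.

Ulric first takes $200,000, leaving a balance of $702,000. Ulric then takes one-third of the balance ($234,000), for a total of $434,000. The remaining $468,000 passes to the descendants.
The descendants' portion ($468,000) is divided at the children's generation into 4 shares of $117,000. Henrik and Varun each take $117,000. The 2 shares of the deceased (Leilani and Lorcan) are combined into a pool of $234,000.
That pool ($234,000) is divided at the grandchildren's generation into 6 shares of $39,000. Eira, Zephyr, Aoife, Reuben, and Quentin each take $39,000. The remaining share for the deceased Isolde ($39,000) is carried to the next generation.
That pool ($39,000) is divided at the great-grandchildren's generation equally among Nikolai and Bruno: $19,500 each.

Zephyr receives $39,000.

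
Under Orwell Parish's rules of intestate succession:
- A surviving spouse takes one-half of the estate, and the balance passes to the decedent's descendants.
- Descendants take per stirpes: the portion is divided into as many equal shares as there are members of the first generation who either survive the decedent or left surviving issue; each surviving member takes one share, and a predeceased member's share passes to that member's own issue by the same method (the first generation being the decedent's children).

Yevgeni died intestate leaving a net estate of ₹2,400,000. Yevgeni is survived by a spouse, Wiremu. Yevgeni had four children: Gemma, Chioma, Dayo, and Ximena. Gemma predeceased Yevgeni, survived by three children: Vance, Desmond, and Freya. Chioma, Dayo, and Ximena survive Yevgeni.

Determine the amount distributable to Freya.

Wiremu takes one-half of ₹2,400,000 = ₹1,200,000. The remaining ₹1,200,000 passes to the descendants.
The descendants' portion (₹1,200,000) is divided into 4 shares of ₹300,000: Chioma, Dayo, and Ximena each take ₹300,000; Gemma's ₹300,000 share passes to Gemma's issue.
Gemma's share (₹300,000) is divided into 3 shares of ₹100,000: Vance, Desmond, and Freya each take ₹100,000.

Freya receives ₹100,000.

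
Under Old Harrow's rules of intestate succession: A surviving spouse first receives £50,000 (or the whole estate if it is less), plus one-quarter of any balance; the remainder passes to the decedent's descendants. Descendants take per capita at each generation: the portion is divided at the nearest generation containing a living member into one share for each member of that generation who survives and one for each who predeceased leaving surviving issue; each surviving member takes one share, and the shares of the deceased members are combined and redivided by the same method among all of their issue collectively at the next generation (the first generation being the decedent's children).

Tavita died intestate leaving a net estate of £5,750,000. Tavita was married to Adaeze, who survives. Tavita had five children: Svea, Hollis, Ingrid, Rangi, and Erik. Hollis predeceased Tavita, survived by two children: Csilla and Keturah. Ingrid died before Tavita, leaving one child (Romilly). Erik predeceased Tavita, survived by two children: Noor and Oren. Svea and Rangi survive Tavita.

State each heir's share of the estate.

Adaeze first takes £50,000, leaving a balance of £5,700,000. Adaeze then takes one-quarter of the balance (£1,425,000), for a total of £1,475,000. The remaining £4,275,000 passes to the descendants.
The descendants' portion (£4,275,000) is divided at the children's generation into 5 shares of £855,000. Svea and Rangi each take £855,000. The 3 shares of the deceased (Hollis, Ingrid, and Erik) are combined into a pool of £2,565,000.
That pool (£2,565,000) is divided at the grandchildren's generation equally among Csilla, Keturah, Romilly, Noor, and Oren: £513,000 each.

Adaeze: £1,475,000; Svea: £855,000; Csilla: £513,000; Keturah: £513,000; Romilly: £513,000; Rangi: £855,000; Noor: £513,000; Oren: £513,000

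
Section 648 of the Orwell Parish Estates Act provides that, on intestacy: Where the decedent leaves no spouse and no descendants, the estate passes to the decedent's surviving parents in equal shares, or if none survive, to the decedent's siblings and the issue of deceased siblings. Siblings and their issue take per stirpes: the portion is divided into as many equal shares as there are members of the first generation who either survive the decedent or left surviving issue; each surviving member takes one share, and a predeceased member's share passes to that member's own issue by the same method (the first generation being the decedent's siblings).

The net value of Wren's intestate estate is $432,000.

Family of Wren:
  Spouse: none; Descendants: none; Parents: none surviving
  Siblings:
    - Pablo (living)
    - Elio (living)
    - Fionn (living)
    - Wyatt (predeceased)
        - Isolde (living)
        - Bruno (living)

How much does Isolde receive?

Isolde receives $54,000.

The entire $432,000 passes to the siblings and their issue.
That amount ($432,000) is divided into 4 shares of $108,000: Pablo, Elio, and Fionn each take $108,000; Wyatt's $108,000 share passes to Wyatt's issue.
Wyatt's share ($108,000) is divided into 2 shares of $54,000: Isolde and Bruno each take $54,000.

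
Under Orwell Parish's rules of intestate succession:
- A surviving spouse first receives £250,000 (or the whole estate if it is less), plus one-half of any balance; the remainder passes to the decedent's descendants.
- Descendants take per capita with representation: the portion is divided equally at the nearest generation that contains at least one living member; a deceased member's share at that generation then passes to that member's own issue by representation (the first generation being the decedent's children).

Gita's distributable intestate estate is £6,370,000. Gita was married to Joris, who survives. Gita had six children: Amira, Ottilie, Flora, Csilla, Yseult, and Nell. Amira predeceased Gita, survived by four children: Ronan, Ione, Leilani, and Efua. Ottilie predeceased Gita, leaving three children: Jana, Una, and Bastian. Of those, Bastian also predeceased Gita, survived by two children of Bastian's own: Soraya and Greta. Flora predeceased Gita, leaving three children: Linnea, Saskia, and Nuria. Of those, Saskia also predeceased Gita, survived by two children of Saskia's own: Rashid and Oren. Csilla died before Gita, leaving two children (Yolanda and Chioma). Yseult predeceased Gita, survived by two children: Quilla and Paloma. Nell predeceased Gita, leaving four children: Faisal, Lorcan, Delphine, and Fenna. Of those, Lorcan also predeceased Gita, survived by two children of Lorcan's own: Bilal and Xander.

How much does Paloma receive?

Joris first takes £250,000, leaving a balance of £6,120,000. Joris then takes one-half of the balance (£3,060,000), for a total of £3,310,000. The remaining £3,060,000 passes to the descendants.
No child survives, so the initial division is made at the grandchildren's generation.
The descendants' portion (£3,060,000) is divided into 18 shares of £170,000: Ronan, Ione, Leilani, Efua, Jana, Una, Linnea, Nuria, Yolanda, Chioma, Quilla, Paloma, Faisal, Delphine, and Fenna each take £170,000; Bastian's £170,000 share passes to Bastian's issue; Saskia's £170,000 share passes to Saskia's issue; Lorcan's £170,000 share passes to Lorcan's issue.
Bastian's share (£170,000) is divided into 2 shares of £85,000: Soraya and Greta each take £85,000.
Saskia's share (£170,000) is divided into 2 shares of £85,000: Rashid and Oren each take £85,000.
Lorcan's share (£170,000) is divided into 2 shares of £85,000: Bilal and Xander each take £85,000.

Paloma receives £170,000.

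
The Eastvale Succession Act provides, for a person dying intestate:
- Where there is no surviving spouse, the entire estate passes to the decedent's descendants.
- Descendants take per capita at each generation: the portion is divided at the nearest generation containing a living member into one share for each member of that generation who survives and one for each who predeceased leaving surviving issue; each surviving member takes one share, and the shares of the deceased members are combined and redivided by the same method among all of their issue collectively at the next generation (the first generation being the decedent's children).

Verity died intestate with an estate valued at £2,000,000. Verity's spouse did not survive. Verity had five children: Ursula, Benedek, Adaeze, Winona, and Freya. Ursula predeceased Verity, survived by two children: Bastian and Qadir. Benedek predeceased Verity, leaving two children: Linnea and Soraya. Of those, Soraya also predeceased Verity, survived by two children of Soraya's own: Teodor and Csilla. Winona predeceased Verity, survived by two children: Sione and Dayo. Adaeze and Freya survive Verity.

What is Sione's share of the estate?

Sione receives £200,000.

The entire £2,000,000 passes to the descendants.
That amount (£2,000,000) is divided at the children's generation into 5 shares of £400,000. Adaeze and Freya each take £400,000. The 3 shares of the deceased (Ursula, Benedek, and Winona) are combined into a pool of £1,200,000.
That pool (£1,200,000) is divided at the grandchildren's generation into 6 shares of £200,000. Bastian, Qadir, Linnea, Sione, and Dayo each take £200,000. The remaining share for the deceased Soraya (£200,000) is carried to the next generation.
That pool (£200,000) is divided at the great-grandchildren's generation equally among Teodor and Csilla: £100,000 each.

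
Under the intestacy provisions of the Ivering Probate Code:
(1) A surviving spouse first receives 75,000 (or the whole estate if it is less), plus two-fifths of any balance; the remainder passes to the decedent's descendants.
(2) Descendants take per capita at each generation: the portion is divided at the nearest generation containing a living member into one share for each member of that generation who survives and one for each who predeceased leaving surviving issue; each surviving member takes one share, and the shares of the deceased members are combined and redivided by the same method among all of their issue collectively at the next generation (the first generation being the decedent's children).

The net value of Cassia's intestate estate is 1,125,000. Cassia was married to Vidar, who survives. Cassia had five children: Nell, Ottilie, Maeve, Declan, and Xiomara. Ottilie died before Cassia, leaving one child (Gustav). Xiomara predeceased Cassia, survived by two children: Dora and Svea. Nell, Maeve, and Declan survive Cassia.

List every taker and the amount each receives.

Vidar first takes 75,000, leaving a balance of 1,050,000. Vidar then takes two-fifths of the balance (420,000), for a total of 495,000. The remaining 630,000 passes to the descendants.
The descendants' portion (630,000) is divided at the children's generation into 5 shares of 126,000. Nell, Maeve, and Declan each take 126,000. The 2 shares of the deceased (Ottilie and Xiomara) are combined into a pool of 252,000.
That pool (252,000) is divided at the grandchildren's generation equally among Gustav, Dora, and Svea: 84,000 each.

Vidar: 495,000; Nell: 126,000; Gustav: 84,000; Maeve: 126,000; Declan: 126,000; Dora: 84,000; Svea: 84,000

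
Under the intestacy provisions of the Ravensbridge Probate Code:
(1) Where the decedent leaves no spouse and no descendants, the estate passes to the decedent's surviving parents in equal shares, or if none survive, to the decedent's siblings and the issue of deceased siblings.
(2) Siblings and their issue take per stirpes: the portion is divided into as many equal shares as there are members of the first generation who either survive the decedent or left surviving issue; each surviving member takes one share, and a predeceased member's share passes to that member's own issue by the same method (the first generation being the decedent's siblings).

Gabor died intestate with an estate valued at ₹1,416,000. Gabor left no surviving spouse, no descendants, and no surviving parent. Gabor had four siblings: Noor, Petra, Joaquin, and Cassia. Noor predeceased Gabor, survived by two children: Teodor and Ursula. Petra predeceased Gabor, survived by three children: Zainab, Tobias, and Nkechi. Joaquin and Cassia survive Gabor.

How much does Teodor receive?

Teodor receives ₹177,000.

The entire ₹1,416,000 passes to the siblings and their issue.
That amount (₹1,416,000) is divided into 4 shares of ₹354,000: Joaquin and Cassia each take ₹354,000; Noor's ₹354,000 share passes to Noor's issue; Petra's ₹354,000 share passes to Petra's issue.
Noor's share (₹354,000) is divided into 2 shares of ₹177,000: Teodor and Ursula each take ₹177,000.
Petra's share (₹354,000) is divided into 3 shares of ₹118,000: Zainab, Tobias, and Nkechi each take ₹118,000.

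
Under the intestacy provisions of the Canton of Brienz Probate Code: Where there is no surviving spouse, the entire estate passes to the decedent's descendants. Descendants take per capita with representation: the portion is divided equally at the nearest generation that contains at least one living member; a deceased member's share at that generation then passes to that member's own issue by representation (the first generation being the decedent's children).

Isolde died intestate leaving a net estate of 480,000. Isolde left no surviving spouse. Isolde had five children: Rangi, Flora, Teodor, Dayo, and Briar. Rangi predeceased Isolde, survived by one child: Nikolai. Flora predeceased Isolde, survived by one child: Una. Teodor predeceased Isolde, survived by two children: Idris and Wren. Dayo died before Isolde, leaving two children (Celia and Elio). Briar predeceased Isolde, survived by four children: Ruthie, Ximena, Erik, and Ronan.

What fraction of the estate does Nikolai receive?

The entire 480,000 passes to the descendants.
No child survives, so the initial division is made at the grandchildren's generation.
That amount (480,000) is divided into 10 shares of 48,000: Nikolai, Una, Idris, Wren, Celia, Elio, Ruthie, Ximena, Erik, and Ronan each take 48,000.

Nikolai receives 1/10 of the estate.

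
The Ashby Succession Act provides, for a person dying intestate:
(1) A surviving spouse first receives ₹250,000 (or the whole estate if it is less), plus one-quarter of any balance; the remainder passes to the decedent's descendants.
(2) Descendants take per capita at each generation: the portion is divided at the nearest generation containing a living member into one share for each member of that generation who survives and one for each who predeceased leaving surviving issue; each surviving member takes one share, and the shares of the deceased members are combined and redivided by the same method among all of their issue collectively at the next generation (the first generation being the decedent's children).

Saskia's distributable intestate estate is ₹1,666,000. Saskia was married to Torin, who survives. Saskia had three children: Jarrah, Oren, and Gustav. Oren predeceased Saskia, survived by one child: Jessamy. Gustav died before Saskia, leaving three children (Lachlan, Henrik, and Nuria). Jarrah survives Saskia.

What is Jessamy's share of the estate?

Jessamy receives ₹177,000.

Torin first takes ₹250,000, leaving a balance of ₹1,416,000. Torin then takes one-quarter of the balance (₹354,000), for a total of ₹604,000. The remaining ₹1,062,000 passes to the descendants.
The descendants' portion (₹1,062,000) is divided at the children's generation into 3 shares of ₹354,000. Jarrah takes ₹354,000. The 2 shares of the deceased (Oren and Gustav) are combined into a pool of ₹708,000.
That pool (₹708,000) is divided at the grandchildren's generation equally among Jessamy, Lachlan, Henrik, and Nuria: ₹177,000 each.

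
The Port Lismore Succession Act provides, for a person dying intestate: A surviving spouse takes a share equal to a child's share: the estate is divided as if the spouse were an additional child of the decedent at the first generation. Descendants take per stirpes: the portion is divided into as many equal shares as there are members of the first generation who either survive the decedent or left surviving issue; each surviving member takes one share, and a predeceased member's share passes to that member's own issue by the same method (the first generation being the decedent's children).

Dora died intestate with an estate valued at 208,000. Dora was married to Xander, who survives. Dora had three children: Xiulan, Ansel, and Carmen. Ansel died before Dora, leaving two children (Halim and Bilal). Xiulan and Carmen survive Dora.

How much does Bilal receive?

Bilal receives 26,000.

The spouse counts as an additional share at the children's level, so there are 4 primary shares of 52,000. Xander takes one such share (52,000).
The children's combined portion (156,000) is divided into 3 shares of 52,000: Xiulan and Carmen each take 52,000; Ansel's 52,000 share passes to Ansel's issue.
Ansel's share (52,000) is divided into 2 shares of 26,000: Halim and Bilal each take 26,000.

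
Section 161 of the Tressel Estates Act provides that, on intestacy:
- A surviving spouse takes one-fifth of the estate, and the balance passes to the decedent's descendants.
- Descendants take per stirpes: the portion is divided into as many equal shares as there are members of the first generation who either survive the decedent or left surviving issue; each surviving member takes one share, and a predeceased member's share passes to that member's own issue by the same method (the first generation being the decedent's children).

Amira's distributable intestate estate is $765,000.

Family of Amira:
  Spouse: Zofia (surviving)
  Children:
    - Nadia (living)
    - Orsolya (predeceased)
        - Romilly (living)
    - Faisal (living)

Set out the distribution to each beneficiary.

Zofia takes one-fifth of $765,000 = $153,000. The remaining $612,000 passes to the descendants.
The descendants' portion ($612,000) is divided into 3 shares of $204,000: Nadia and Faisal each take $204,000; Orsolya's $204,000 share passes to Orsolya's issue.
Orsolya's share ($204,000) passes entirely to Romilly.

Zofia: $153,000; Nadia: $204,000; Romilly: $204,000; Faisal: $204,000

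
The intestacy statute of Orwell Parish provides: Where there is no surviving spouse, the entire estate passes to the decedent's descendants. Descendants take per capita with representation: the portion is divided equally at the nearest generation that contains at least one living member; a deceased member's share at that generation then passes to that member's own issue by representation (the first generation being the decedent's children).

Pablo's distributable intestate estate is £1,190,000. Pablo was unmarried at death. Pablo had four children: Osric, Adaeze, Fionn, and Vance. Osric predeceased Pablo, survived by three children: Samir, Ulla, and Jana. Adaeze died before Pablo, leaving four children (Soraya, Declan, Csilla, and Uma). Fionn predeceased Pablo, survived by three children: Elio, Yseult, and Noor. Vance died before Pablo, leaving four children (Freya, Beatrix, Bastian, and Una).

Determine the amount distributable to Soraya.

The entire £1,190,000 passes to the descendants.
No child survives, so the initial division is made at the grandchildren's generation.
That amount (£1,190,000) is divided into 14 shares of £85,000: Samir, Ulla, Jana, Soraya, Declan, Csilla, Uma, Elio, Yseult, Noor, Freya, Beatrix, Bastian, and Una each take £85,000.

Soraya receives £85,000.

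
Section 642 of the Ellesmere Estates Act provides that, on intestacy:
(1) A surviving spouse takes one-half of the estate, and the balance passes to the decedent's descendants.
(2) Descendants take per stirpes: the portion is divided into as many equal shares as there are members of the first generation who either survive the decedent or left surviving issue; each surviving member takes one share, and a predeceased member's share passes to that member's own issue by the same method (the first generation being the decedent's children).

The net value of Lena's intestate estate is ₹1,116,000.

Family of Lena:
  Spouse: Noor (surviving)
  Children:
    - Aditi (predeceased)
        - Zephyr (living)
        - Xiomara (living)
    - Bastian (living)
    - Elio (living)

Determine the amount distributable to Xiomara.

Xiomara receives ₹93,000.

Noor takes one-half of ₹1,116,000 = ₹558,000. The remaining ₹558,000 passes to the descendants.
The descendants' portion (₹558,000) is divided into 3 shares of ₹186,000: Bastian and Elio each take ₹186,000; Aditi's ₹186,000 share passes to Aditi's issue.
Aditi's share (₹186,000) is divided into 2 shares of ₹93,000: Zephyr and Xiomara each take ₹93,000.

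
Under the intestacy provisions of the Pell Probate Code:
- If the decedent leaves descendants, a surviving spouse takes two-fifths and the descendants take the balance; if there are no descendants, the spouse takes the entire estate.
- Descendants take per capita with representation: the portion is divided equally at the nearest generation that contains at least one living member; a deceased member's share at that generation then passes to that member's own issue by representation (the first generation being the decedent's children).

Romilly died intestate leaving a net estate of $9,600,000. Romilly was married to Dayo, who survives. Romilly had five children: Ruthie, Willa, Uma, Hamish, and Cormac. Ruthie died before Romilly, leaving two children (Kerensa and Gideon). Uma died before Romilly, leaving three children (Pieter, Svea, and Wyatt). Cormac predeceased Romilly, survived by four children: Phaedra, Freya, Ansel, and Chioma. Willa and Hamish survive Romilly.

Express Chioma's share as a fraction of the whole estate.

Chioma receives 3/100 of the estate.

Dayo takes two-fifths of $9,600,000 = $3,840,000. The remaining $5,760,000 passes to the descendants.
The descendants' portion ($5,760,000) is divided into 5 shares of $1,152,000: Willa and Hamish each take $1,152,000; Ruthie's $1,152,000 share passes to Ruthie's issue; Uma's $1,152,000 share passes to Uma's issue; Cormac's $1,152,000 share passes to Cormac's issue.
Ruthie's share ($1,152,000) is divided into 2 shares of $576,000: Kerensa and Gideon each take $576,000.
Uma's share ($1,152,000) is divided into 3 shares of $384,000: Pieter, Svea, and Wyatt each take $384,000.
Cormac's share ($1,152,000) is divided into 4 shares of $288,000: Phaedra, Freya, Ansel, and Chioma each take $288,000.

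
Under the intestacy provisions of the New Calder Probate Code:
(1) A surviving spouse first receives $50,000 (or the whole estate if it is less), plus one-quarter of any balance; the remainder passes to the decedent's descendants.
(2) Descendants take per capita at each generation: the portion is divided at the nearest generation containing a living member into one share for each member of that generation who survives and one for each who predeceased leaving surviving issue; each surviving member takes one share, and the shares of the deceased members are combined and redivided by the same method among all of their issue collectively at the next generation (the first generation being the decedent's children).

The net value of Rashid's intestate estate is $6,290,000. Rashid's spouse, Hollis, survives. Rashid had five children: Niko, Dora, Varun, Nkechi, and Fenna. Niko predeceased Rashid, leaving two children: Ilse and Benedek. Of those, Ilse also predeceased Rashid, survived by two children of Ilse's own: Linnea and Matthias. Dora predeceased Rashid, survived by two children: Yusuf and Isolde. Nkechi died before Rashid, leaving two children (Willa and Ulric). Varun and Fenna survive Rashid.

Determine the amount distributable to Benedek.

Benedek receives $468,000.

Hollis first takes $50,000, leaving a balance of $6,240,000. Hollis then takes one-quarter of the balance ($1,560,000), for a total of $1,610,000. The remaining $4,680,000 passes to the descendants.
The descendants' portion ($4,680,000) is divided at the children's generation into 5 shares of $936,000. Varun and Fenna each take $936,000. The 3 shares of the deceased (Niko, Dora, and Nkechi) are combined into a pool of $2,808,000.
That pool ($2,808,000) is divided at the grandchildren's generation into 6 shares of $468,000. Benedek, Yusuf, Isolde, Willa, and Ulric each take $468,000. The remaining share for the deceased Ilse ($468,000) is carried to the next generation.
That pool ($468,000) is divided at the great-grandchildren's generation equally among Linnea and Matthias: $234,000 each.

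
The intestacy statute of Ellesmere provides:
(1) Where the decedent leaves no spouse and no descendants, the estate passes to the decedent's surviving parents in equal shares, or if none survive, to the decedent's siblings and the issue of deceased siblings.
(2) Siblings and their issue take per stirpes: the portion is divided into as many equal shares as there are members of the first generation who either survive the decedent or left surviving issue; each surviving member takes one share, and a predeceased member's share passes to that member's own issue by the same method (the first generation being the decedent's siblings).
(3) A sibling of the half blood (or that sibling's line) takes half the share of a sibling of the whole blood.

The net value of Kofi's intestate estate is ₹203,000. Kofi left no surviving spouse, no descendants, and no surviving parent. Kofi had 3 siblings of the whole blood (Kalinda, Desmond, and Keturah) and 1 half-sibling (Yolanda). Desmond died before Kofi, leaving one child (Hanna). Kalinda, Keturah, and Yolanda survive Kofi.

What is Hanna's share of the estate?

The entire ₹203,000 passes to the siblings and their issue.
Counting each half-blood sibling's line as half a unit, there are 7/2 units in ₹203,000, so one unit is ₹58,000. Whole-blood lines (Kalinda, Desmond, and Keturah) take ₹58,000 each; half-blood lines (Yolanda) take ₹29,000 each.
Desmond's share (₹58,000) passes entirely to Hanna.

Hanna receives ₹58,000.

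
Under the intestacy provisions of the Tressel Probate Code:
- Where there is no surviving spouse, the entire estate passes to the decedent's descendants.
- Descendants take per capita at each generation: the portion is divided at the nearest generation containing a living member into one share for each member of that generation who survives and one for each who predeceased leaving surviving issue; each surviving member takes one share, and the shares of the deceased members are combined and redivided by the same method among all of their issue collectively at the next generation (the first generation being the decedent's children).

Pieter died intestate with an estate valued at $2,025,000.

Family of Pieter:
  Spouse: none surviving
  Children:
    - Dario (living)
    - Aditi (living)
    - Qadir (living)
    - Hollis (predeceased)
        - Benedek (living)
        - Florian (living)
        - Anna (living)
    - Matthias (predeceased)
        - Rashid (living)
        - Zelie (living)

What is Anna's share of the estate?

The entire $2,025,000 passes to the descendants.
That amount ($2,025,000) is divided at the children's generation into 5 shares of $405,000. Dario, Aditi, and Qadir each take $405,000. The 2 shares of the deceased (Hollis and Matthias) are combined into a pool of $810,000.
That pool ($810,000) is divided at the grandchildren's generation equally among Benedek, Florian, Anna, Rashid, and Zelie: $162,000 each.

Anna receives $162,000.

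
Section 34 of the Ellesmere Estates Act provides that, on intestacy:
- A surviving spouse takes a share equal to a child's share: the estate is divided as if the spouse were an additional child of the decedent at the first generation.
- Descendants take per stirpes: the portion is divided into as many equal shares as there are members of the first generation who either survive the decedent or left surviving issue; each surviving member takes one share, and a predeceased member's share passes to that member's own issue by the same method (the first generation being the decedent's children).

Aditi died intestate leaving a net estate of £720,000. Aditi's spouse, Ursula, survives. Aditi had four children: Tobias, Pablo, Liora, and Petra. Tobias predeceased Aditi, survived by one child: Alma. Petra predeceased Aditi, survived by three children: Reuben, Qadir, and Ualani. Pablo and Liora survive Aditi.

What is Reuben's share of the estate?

Reuben receives £48,000.

The spouse counts as an additional share at the children's level, so there are 5 primary shares of £144,000. Ursula takes one such share (£144,000).
The children's combined portion (£576,000) is divided into 4 shares of £144,000: Pablo and Liora each take £144,000; Tobias's £144,000 share passes to Tobias's issue; Petra's £144,000 share passes to Petra's issue.
Tobias's share (£144,000) passes entirely to Alma.
Petra's share (£144,000) is divided into 3 shares of £48,000: Reuben, Qadir, and Ualani each take £48,000.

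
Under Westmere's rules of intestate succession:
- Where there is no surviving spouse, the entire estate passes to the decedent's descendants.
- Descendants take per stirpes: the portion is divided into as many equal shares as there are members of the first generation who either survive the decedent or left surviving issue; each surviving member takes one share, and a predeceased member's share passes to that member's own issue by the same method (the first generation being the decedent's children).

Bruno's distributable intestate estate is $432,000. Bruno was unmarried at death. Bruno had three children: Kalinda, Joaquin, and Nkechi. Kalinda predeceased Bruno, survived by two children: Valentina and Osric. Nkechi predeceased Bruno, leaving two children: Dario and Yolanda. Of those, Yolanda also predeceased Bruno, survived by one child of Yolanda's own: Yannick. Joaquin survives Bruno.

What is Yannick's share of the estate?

The entire $432,000 passes to the descendants.
That amount ($432,000) is divided into 3 shares of $144,000: Joaquin takes $144,000; Kalinda's $144,000 share passes to Kalinda's issue; Nkechi's $144,000 share passes to Nkechi's issue.
Kalinda's share ($144,000) is divided into 2 shares of $72,000: Valentina and Osric each take $72,000.
Nkechi's share ($144,000) is divided into 2 shares of $72,000: Dario takes $72,000; Yolanda's $72,000 share passes to Yolanda's issue.
Yolanda's share ($72,000) passes entirely to Yannick.

Yannick receives $72,000.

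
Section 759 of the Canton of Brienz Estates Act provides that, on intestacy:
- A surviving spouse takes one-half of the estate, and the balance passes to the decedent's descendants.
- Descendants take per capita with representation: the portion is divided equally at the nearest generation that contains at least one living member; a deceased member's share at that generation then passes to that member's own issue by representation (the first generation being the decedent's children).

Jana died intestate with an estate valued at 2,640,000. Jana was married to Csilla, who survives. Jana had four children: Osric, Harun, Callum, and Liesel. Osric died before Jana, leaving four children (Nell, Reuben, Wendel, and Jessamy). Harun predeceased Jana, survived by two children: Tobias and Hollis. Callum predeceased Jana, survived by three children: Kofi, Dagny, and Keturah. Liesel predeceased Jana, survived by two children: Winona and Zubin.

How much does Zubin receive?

Zubin receives 120,000.

Csilla takes one-half of 2,640,000 = 1,320,000. The remaining 1,320,000 passes to the descendants.
No child survives, so the initial division is made at the grandchildren's generation.
The descendants' portion (1,320,000) is divided into 11 shares of 120,000: Nell, Reuben, Wendel, Jessamy, Tobias, Hollis, Kofi, Dagny, Keturah, Winona, and Zubin each take 120,000.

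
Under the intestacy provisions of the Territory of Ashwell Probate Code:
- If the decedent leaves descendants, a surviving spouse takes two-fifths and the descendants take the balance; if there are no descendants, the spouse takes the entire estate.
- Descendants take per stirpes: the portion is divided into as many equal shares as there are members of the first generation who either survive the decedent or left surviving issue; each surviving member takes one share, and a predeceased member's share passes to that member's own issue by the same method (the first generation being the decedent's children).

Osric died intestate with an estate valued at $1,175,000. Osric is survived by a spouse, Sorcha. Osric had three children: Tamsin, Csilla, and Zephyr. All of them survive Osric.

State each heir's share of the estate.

Sorcha: $470,000; Tamsin: $235,000; Csilla: $235,000; Zephyr: $235,000

Sorcha takes two-fifths of $1,175,000 = $470,000. The remaining $705,000 passes to the descendants.
The descendants' portion ($705,000) is divided into 3 shares of $235,000: Tamsin, Csilla, and Zephyr each take $235,000.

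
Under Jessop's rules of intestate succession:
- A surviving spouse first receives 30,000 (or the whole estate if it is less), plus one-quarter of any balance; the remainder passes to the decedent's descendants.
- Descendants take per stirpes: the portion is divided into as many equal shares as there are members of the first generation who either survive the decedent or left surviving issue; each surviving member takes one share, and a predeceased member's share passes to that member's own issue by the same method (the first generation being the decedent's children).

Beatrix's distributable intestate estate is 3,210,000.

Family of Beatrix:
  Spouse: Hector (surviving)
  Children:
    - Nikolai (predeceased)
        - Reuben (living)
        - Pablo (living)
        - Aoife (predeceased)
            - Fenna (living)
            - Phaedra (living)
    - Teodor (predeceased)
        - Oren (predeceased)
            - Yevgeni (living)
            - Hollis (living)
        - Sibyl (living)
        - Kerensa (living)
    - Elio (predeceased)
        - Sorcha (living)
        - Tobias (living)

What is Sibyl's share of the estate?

Sibyl receives 265,000.

Hector first takes 30,000, leaving a balance of 3,180,000. Hector then takes one-quarter of the balance (795,000), for a total of 825,000. The remaining 2,385,000 passes to the descendants.
The descendants' portion (2,385,000) is divided into 3 shares of 795,000: Nikolai's 795,000 share passes to Nikolai's issue; Teodor's 795,000 share passes to Teodor's issue; Elio's 795,000 share passes to Elio's issue.
Nikolai's share (795,000) is divided into 3 shares of 265,000: Reuben and Pablo each take 265,000; Aoife's 265,000 share passes to Aoife's issue.
Aoife's share (265,000) is divided into 2 shares of 132,500: Fenna and Phaedra each take 132,500.
Teodor's share (795,000) is divided into 3 shares of 265,000: Sibyl and Kerensa each take 265,000; Oren's 265,000 share passes to Oren's issue.
Oren's share (265,000) is divided into 2 shares of 132,500: Yevgeni and Hollis each take 132,500.
Elio's share (795,000) is divided into 2 shares of 397,500: Sorcha and Tobias each take 397,500.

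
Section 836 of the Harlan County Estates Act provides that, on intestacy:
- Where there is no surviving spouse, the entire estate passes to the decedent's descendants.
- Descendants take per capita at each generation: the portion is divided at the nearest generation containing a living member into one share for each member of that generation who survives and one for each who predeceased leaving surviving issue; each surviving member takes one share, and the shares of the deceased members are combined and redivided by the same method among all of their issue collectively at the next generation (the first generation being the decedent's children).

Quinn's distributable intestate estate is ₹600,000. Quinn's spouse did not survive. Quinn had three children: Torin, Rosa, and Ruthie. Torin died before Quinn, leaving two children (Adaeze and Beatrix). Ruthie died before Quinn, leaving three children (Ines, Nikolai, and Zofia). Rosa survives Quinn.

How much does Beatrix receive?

The entire ₹600,000 passes to the descendants.
That amount (₹600,000) is divided at the children's generation into 3 shares of ₹200,000. Rosa takes ₹200,000. The 2 shares of the deceased (Torin and Ruthie) are combined into a pool of ₹400,000.
That pool (₹400,000) is divided at the grandchildren's generation equally among Adaeze, Beatrix, Ines, Nikolai, and Zofia: ₹80,000 each.

Beatrix receives ₹80,000.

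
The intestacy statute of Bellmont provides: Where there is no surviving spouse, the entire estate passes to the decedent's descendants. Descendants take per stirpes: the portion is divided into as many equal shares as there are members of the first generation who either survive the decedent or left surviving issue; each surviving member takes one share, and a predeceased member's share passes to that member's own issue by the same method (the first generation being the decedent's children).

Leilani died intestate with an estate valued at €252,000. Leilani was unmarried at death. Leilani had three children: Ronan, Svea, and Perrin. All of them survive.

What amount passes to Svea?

Svea receives €84,000.

The entire €252,000 passes to the descendants.
That amount (€252,000) is divided into 3 shares of €84,000: Ronan, Svea, and Perrin each take €84,000.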